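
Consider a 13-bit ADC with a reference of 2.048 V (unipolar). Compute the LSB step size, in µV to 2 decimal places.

Full-scale span = 2.048 V.
LSB = 2.048 / 2^13 = 2.048 / 8192 = 0.00025 V = 250.00 µV.

250.00 µV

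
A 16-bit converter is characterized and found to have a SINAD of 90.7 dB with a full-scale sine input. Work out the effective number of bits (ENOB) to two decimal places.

ENOB = (SINAD − 1.76) / 6.02 = (90.7 − 1.76)/6.02 = 14.774.

14.77 bits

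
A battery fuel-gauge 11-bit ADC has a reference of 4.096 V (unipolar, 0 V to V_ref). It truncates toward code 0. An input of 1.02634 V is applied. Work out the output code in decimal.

code 513

LSB = 4.096 V / 2048 = 2.000 mV.
(V_in − V_low)/LSB = (1.02634 − 0) / 0.002 = 513.170.
So the output code is 513.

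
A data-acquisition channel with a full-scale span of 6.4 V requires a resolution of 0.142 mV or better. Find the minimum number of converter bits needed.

Number of steps required ≥ 6.4 V / 0.142 mV = 45070.42.
Need 2^N ≥ 45070.42; 2^15 = 32768, 2^16 = 65536.
Minimum N = 16.

16 bits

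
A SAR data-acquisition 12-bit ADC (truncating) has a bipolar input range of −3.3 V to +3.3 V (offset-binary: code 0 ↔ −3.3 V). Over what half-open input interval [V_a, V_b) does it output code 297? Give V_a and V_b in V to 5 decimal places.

[-2.82144 V, -2.81982 V)

LSB = 6.6/2^12 = 1.611 mV.
V_a = V_low + 297·LSB = -2.82144 V; V_b = V_low + 298·LSB = -2.81982 V.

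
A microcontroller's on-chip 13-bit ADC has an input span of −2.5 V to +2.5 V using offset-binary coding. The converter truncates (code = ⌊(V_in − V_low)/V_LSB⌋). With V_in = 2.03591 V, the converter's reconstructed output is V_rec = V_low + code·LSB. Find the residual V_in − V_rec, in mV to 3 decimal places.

0.388 mV

Step size: 5 V ÷ 2^13 = 0.610 mV.
(2.03591 − (−2.5))/0.000610352 = 7431.6349; ⌊·⌋ gives code 7431.
V_rec = (−2.5) + 7431·0.000610352 = 2.0355225 V.
Difference: 0.000387539 V → 0.388 mV.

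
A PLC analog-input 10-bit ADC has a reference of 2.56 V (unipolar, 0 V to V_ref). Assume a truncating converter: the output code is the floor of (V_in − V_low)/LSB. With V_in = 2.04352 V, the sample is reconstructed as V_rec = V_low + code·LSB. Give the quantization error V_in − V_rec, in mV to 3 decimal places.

1.020 mV

One LSB is 2.56 V / 1024 = 2.500 mV.
(V_in − V_low)/LSB = (2.04352 − 0)/0.0025 = 817.4080 → code 817 (floor).
Code 817 maps back to 0 + 817×0.0025 V = 2.0425 V.
Difference: 0.00102 V → 1.020 mV.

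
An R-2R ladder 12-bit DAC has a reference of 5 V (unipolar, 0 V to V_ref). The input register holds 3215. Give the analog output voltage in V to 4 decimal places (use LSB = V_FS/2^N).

LSB = 5 V / 2^12 = 1.221 mV.
V_out = 0 + 3215 × 0.0012207 V = 3.92456 V.

3.9246 V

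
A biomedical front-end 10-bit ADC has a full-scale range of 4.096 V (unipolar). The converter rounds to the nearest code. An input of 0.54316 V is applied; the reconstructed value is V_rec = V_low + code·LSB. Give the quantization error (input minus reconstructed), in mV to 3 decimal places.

-0.840 mV

One LSB is 4.096 V / 1024 = 4.000 mV.
Scaled input = 135.7900 LSBs, so code = 136.
Code 136 maps back to 0 + 136×0.004 V = 0.544 V.
Error = 0.54316 − 0.544 = -0.00084 V = -0.840 mV.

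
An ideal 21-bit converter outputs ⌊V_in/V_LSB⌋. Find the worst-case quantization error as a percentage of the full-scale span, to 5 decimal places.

0.00005 %

Truncating → worst-case error = 1 LSB = V_FS/2^21, so 100/2097152 = 4.76837e-05 % of full scale.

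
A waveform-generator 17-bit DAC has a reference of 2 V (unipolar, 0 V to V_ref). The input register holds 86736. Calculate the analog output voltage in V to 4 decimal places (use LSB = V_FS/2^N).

1.3235 V

LSB = 2 V / 2^17 = 15.26 µV.
V_out = 0 + 86736 × 1.52588e-05 V = 1.32349 V.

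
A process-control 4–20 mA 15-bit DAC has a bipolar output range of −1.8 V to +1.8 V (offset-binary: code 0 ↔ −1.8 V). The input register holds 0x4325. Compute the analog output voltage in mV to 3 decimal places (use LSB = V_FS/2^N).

LSB = 3.6 V / 2^15 = 109.86 µV.
Code 0x4325 = 17189 decimal.
V_out = (−1.8) + 17189 × 0.000109863 V = 0.0884399 V.
= 88.440 mV.

88.440 mV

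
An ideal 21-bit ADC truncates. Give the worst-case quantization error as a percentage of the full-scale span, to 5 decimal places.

0.00005 %

Truncating → worst-case error = 1 LSB = V_FS/2^21, so 100/2097152 = 4.76837e-05 % of full scale.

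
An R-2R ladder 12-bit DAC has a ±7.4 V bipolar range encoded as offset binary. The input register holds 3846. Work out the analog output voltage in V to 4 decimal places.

LSB = 14.8 V / 2^12 = 3.613 mV.
V_out = (−7.4) + 3846 × 0.00361328 V = 6.49668 V.

6.4967 V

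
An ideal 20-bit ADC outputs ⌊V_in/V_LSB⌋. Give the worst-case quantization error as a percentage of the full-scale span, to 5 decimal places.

0.00010 %

Truncating → worst-case error = 1 LSB = V_FS/2^20, so 100/1048576 = 9.53674e-05 % of full scale.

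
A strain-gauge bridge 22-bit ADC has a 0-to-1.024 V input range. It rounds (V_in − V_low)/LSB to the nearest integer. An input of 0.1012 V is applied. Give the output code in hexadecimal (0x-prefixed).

LSB = 1.024 V / 4194304 = 0.24 µV.
(0.1012 − 0) / 2.44141e-07 = 414515.200 LSBs.
Round → code 414515.
In hexadecimal (0x-prefixed): 0x65333.

code 0x65333 (decimal 414515)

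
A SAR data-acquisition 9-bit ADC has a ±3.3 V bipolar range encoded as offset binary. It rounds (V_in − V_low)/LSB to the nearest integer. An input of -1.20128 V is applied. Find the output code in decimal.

code 163

Full-scale span = 6.6 V; LSB = 6.6/2^9 = 12.891 mV.
(-1.20128 − (−3.3)) / 0.0128906 = 162.810 LSBs.
Round → code 163.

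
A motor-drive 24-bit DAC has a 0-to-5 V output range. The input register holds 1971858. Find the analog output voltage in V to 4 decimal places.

0.5877 V

LSB = 5 V / 2^24 = 0.30 µV.
V_out = 0 + 1971858 × 2.98023e-07 V = 0.587659 V.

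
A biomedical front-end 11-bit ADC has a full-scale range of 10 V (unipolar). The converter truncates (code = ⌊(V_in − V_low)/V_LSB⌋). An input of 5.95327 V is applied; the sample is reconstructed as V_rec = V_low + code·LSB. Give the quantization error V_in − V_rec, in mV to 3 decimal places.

1.122 mV

One LSB is 10 V / 2048 = 4.883 mV.
(V_in − V_low)/LSB = (5.95327 − 0)/0.00488281 = 1219.2297 → code 1219 (floor).
Reconstructed: 5.9521484 V.
V_in − V_rec = 0.00112156 V = 1.122 mV.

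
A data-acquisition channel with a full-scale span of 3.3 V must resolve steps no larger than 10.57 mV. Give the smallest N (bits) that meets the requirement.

Number of steps required ≥ 3.3 V / 10.57 mV = 312.20.
Need 2^N ≥ 312.20; 2^8 = 256, 2^9 = 512.
Minimum N = 9.

9 bits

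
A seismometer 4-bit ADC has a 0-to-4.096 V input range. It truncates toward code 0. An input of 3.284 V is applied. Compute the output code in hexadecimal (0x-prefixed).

LSB = 4.096 V / 16 = 256.000 mV.
Input sits at 12.828 steps above V_low.
Floor → code 12.
In hexadecimal (0x-prefixed): 0xC.

code 0xC (decimal 12)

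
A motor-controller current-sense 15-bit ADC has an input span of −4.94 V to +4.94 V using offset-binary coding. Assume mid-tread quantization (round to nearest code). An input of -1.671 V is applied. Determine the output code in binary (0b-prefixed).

code 0b10101001011010 (decimal 10842)

With 32768 levels over 9.88 V, one step is 301.51 µV.
(-1.671 − (−4.94)) / 0.000301514 = 10841.963 LSBs.
So the output code is 10842.
In binary (0b-prefixed): 0b10101001011010.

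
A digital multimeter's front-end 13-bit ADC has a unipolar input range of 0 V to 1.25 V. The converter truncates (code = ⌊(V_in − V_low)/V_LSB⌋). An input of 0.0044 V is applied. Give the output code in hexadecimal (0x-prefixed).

LSB = 1.25 V / 8192 = 152.59 µV.
Input sits at 28.836 steps above V_low.
⌊·⌋(28.836) = 28.
In hexadecimal (0x-prefixed): 0x1C.

code 0x1C (decimal 28)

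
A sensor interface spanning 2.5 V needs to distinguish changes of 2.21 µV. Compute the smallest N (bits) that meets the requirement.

Number of steps required ≥ 2.5 V / 2.21 µV = 1131221.72.
Need 2^N ≥ 1131221.72; 2^20 = 1048576, 2^21 = 2097152.
Minimum N = 21.

21 bits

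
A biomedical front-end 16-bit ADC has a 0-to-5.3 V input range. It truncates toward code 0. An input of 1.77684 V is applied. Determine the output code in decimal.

code 21971

Full-scale span = 5.3 V; LSB = 5.3/2^16 = 80.87 µV.
(1.77684 − 0) / 8.08716e-05 = 21971.129 LSBs.
So the output code is 21971.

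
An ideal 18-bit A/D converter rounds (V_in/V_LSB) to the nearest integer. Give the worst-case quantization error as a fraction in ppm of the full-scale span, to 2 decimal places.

Rounding → worst-case error = ½ LSB = V_FS/2^19, so 1e+06/524288 = 1.90735 ppm of full scale.

1.91 ppm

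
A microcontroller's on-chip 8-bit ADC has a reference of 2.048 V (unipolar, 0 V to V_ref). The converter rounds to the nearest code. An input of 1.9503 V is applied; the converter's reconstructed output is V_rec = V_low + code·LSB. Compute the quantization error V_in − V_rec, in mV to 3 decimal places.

-1.700 mV

LSB = 2.048/2^8 = 8.000 mV.
Scaled input = 243.7875 LSBs, so code = 244.
Code 244 maps back to 0 + 244×0.008 V = 1.952 V.
V_in − V_rec = -0.0017 V = -1.700 mV.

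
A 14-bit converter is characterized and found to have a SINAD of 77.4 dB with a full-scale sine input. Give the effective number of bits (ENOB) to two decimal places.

ENOB = (SINAD − 1.76) / 6.02 = (77.4 − 1.76)/6.02 = 12.565.

12.56 bits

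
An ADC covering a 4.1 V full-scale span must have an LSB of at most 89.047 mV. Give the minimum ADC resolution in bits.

6 bits

Number of steps required ≥ 4.1 V / 89.047 mV = 46.04.
Need 2^N ≥ 46.04; 2^5 = 32, 2^6 = 64.
Minimum N = 6.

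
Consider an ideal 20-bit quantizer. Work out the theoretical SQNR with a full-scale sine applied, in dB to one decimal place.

SNR ≈ 6.02·N + 1.76 dB = 6.02·20 + 1.76 = 122.16 dB.

122.2 dB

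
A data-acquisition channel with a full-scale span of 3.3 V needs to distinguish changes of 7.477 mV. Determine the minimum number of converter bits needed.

Number of steps required ≥ 3.3 V / 7.477 mV = 441.35.
Need 2^N ≥ 441.35; 2^8 = 256, 2^9 = 512.
Minimum N = 9.

9 bits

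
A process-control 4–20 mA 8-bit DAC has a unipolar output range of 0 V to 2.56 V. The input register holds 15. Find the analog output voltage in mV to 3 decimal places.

LSB = 2.56 V / 2^8 = 10.000 mV.
V_out = 0 + 15 × 0.01 V = 0.15 V.
= 150.000 mV.

150.000 mV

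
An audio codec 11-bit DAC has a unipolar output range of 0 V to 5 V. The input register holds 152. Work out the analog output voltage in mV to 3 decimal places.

LSB = 5 V / 2^11 = 2.441 mV.
V_out = 0 + 152 × 0.00244141 V = 0.371094 V.
= 371.094 mV.

371.094 mV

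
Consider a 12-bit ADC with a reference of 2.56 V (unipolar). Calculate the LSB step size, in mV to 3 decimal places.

0.625 mV

Full-scale span = 2.56 V.
LSB = 2.56 / 2^12 = 2.56 / 4096 = 0.000625 V = 0.625 mV.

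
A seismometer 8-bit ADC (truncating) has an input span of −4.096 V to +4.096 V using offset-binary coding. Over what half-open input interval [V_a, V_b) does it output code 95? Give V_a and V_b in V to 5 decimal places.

[-1.05600 V, -1.02400 V)

LSB = 8.192/2^8 = 32.000 mV.
V_a = V_low + 95·LSB = -1.056 V; V_b = V_low + 96·LSB = -1.024 V.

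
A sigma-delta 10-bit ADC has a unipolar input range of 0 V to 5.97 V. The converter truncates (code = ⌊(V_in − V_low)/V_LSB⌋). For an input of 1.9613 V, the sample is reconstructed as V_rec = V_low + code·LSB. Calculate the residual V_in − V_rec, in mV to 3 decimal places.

2.394 mV

LSB = 5.97/2^10 = 5.830 mV.
Scaled input = 336.4106 LSBs, so code = 336.
Code 336 maps back to 0 + 336×0.00583008 V = 1.9589063 V.
Difference: 0.00239375 V → 2.394 mV.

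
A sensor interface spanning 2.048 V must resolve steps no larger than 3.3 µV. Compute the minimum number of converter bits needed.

Number of steps required ≥ 2.048 V / 3.3 µV = 620606.06.
Need 2^N ≥ 620606.06; 2^19 = 524288, 2^20 = 1048576.
Minimum N = 20.

20 bits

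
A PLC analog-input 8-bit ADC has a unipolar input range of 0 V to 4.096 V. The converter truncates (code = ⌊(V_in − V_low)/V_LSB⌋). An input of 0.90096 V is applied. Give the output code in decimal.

With 256 levels over 4.096 V, one step is 16.000 mV.
(V_in − V_low)/LSB = (0.90096 − 0) / 0.016 = 56.310.
So the output code is 56.

code 56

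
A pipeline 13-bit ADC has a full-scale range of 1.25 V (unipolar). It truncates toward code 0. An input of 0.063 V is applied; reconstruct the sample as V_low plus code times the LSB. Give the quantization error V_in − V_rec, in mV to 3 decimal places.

0.134 mV

LSB = 1.25/2^13 = 152.59 µV.
(V_in − V_low)/LSB = (0.063 − 0)/0.000152588 = 412.8768 → code 412 (floor).
Code 412 maps back to 0 + 412×0.000152588 V = 0.062866211 V.
Difference: 0.000133789 V → 0.134 mV.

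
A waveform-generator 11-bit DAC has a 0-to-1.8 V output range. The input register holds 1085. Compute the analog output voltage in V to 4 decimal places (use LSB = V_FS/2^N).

0.9536 V

LSB = 1.8 V / 2^11 = 0.879 mV.
V_out = 0 + 1085 × 0.000878906 V = 0.953613 V.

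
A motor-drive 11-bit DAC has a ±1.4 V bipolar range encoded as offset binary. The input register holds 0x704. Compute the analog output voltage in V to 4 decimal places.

1.0555 V

LSB = 2.8 V / 2^11 = 1.367 mV.
Code 0x704 = 1796 decimal.
V_out = (−1.4) + 1796 × 0.00136719 V = 1.05547 V.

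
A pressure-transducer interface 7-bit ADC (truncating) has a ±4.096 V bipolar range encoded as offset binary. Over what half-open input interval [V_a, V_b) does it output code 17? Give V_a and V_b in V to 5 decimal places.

[-3.00800 V, -2.94400 V)

LSB = 8.192/2^7 = 64.000 mV.
V_a = V_low + 17·LSB = -3.008 V; V_b = V_low + 18·LSB = -2.944 V.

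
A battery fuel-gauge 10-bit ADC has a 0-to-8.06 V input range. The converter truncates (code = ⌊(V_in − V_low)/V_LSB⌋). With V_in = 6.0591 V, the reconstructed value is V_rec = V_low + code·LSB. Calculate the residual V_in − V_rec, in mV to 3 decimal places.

Step size: 8.06 V ÷ 2^10 = 7.871 mV.
(V_in − V_low)/LSB = (6.0591 − 0)/0.00787109 = 769.7914 → code 769 (floor).
Reconstructed: 6.0528711 V.
V_in − V_rec = 0.00622891 V = 6.229 mV.

6.229 mV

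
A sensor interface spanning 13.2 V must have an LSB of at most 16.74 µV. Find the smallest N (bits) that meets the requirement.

Number of steps required ≥ 13.2 V / 16.74 µV = 788530.47.
Need 2^N ≥ 788530.47; 2^19 = 524288, 2^20 = 1048576.
Minimum N = 20.

20 bits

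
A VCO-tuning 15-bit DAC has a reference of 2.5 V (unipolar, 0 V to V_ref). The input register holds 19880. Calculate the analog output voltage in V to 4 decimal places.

1.5167 V

LSB = 2.5 V / 2^15 = 76.29 µV.
V_out = 0 + 19880 × 7.62939e-05 V = 1.51672 V.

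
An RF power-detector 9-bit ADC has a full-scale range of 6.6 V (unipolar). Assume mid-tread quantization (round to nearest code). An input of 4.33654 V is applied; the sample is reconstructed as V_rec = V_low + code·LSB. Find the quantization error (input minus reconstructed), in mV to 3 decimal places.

5.290 mV

LSB = 6.6/2^9 = 12.891 mV.
(4.33654 − 0)/0.0128906 = 336.4104; round gives code 336.
V_rec = 0 + 336·0.0128906 = 4.33125 V.
Error = 4.33654 − 4.33125 = 0.00529 V = 5.290 mV.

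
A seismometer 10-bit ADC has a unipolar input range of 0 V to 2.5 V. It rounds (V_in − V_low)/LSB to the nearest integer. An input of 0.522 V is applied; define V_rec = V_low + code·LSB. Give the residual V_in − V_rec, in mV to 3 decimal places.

LSB = 2.5/2^10 = 2.441 mV.
(V_in − V_low)/LSB = (0.522 − 0)/0.00244141 = 213.8112 → code 214 (round).
V_rec = 0 + 214·0.00244141 = 0.52246094 V.
V_in − V_rec = -0.000460937 V = -0.461 mV.

-0.461 mV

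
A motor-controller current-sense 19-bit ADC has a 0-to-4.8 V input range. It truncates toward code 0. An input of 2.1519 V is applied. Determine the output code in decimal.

LSB = 4.8 V / 524288 = 9.16 µV.
Input sits at 235044.864 steps above V_low.
Floor → code 235044.

code 235044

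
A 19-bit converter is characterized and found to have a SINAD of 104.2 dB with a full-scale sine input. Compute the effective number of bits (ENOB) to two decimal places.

17.02 bits

ENOB = (SINAD − 1.76) / 6.02 = (104.2 − 1.76)/6.02 = 17.017.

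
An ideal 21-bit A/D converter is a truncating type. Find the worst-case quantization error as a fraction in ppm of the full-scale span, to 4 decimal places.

Truncating → worst-case error = 1 LSB = V_FS/2^21, so 1e+06/2097152 = 0.476837 ppm of full scale.

0.4768 ppm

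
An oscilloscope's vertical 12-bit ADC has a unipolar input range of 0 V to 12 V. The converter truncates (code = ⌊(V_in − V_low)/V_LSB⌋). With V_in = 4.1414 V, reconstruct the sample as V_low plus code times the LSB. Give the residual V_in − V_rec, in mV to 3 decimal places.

1.752 mV

LSB = 12/2^12 = 2.930 mV.
(4.1414 − 0)/0.00292969 = 1413.5979; ⌊·⌋ gives code 1413.
Code 1413 maps back to 0 + 1413×0.00292969 V = 4.1396484 V.
V_in − V_rec = 0.00175156 V = 1.752 mV.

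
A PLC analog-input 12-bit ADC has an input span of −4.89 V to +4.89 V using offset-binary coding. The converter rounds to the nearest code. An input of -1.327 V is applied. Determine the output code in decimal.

code 1492

LSB = 9.78 V / 4096 = 2.388 mV.
(-1.327 − (−4.89)) / 0.0023877 = 1492.234 LSBs.
round(1492.234) = 1492.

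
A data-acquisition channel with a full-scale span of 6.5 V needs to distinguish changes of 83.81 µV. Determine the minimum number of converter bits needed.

17 bits

Number of steps required ≥ 6.5 V / 83.81 µV = 77556.38.
Need 2^N ≥ 77556.38; 2^16 = 65536, 2^17 = 131072.
Minimum N = 17.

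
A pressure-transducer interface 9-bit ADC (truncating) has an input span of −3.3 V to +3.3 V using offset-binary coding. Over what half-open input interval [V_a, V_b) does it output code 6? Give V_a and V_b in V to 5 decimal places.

LSB = 6.6/2^9 = 12.891 mV.
V_a = V_low + 6·LSB = -3.22266 V; V_b = V_low + 7·LSB = -3.20977 V.

[-3.22266 V, -3.20977 V)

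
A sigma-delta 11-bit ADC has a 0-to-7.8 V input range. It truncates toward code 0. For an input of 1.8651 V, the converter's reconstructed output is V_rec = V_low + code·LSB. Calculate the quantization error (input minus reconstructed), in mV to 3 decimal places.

2.698 mV

One LSB is 7.8 V / 2048 = 3.809 mV.
Scaled input = 489.7083 LSBs, so code = 489.
Reconstructed: 1.8624023 V.
Error = 1.8651 − 1.8624023 = 0.00269766 V = 2.698 mV.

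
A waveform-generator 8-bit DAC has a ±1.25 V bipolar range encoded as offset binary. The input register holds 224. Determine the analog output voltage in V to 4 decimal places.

LSB = 2.5 V / 2^8 = 9.766 mV.
V_out = (−1.25) + 224 × 0.00976562 V = 0.9375 V.

0.9375 V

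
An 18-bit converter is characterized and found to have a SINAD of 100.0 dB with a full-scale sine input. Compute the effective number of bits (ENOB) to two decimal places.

16.32 bits

ENOB = (SINAD − 1.76) / 6.02 = (100.0 − 1.76)/6.02 = 16.319.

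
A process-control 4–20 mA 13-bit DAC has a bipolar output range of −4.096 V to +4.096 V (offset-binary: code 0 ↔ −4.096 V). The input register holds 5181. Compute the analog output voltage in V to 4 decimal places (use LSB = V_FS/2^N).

LSB = 8.192 V / 2^13 = 1.000 mV.
V_out = (−4.096) + 5181 × 0.001 V = 1.085 V.

1.0850 V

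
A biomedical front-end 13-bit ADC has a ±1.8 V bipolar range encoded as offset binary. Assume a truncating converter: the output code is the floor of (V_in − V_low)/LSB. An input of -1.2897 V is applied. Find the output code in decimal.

LSB = 3.6 V / 8192 = 439.45 µV.
(-1.2897 − (−1.8)) / 0.000439453 = 1161.216 LSBs.
⌊·⌋(1161.216) = 1161.

code 1161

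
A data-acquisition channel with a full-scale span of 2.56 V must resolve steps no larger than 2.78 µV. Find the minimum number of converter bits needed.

20 bits

Number of steps required ≥ 2.56 V / 2.78 µV = 920863.31.
Need 2^N ≥ 920863.31; 2^19 = 524288, 2^20 = 1048576.
Minimum N = 20.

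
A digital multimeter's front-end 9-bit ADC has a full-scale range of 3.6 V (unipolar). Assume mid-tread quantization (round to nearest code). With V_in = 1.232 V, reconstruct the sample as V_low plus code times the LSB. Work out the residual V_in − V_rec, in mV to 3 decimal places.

LSB = 3.6/2^9 = 7.031 mV.
(V_in − V_low)/LSB = (1.232 − 0)/0.00703125 = 175.2178 → code 175 (round).
Reconstructed: 1.2304688 V.
Difference: 0.00153125 V → 1.531 mV.

1.531 mV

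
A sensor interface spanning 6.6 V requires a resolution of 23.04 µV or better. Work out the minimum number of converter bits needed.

19 bits

Number of steps required ≥ 6.6 V / 23.04 µV = 286458.33.
Need 2^N ≥ 286458.33; 2^18 = 262144, 2^19 = 524288.
Minimum N = 19.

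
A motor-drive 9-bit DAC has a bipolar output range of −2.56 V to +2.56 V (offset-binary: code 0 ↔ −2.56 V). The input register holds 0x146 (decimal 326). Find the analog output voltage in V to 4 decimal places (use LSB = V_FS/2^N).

LSB = 5.12 V / 2^9 = 10.000 mV.
Code 0x146 = 326 decimal.
V_out = (−2.56) + 326 × 0.01 V = 0.7 V.

0.7000 V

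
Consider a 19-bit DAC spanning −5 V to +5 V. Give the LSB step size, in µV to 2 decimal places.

Full-scale span = 10 V.
LSB = 10 / 2^19 = 10 / 524288 = 1.90735e-05 V = 19.07 µV.

19.07 µV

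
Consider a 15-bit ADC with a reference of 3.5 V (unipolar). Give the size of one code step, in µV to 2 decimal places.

106.81 µV

Full-scale span = 3.5 V.
LSB = 3.5 / 2^15 = 3.5 / 32768 = 0.000106812 V = 106.81 µV.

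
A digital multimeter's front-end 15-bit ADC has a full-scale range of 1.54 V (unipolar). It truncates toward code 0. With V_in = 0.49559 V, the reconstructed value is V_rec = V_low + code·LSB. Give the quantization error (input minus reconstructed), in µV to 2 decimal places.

5.89 µV

One LSB is 1.54 V / 32768 = 47.00 µV.
Scaled input = 10545.1254 LSBs, so code = 10545.
Reconstructed: 0.49558411 V.
Error = 0.49559 − 0.49558411 = 5.89355e-06 V = 5.89 µV.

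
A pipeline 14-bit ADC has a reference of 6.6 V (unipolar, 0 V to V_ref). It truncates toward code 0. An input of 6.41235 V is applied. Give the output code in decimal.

code 15918

With 16384 levels over 6.6 V, one step is 402.83 µV.
(V_in − V_low)/LSB = (6.41235 − 0) / 0.000402832 = 15918.173.
Floor → code 15918.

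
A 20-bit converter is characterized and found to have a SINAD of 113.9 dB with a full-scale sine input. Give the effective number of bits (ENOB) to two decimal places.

ENOB = (SINAD − 1.76) / 6.02 = (113.9 − 1.76)/6.02 = 18.628.

18.63 bits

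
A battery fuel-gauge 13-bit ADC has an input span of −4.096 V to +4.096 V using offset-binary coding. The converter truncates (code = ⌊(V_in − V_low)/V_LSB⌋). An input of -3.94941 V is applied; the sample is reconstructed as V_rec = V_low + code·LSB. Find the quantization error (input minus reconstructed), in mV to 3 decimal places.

Step size: 8.192 V ÷ 2^13 = 1.000 mV.
(-3.94941 − (−4.096))/0.001 = 146.5900; ⌊·⌋ gives code 146.
Reconstructed: -3.95 V.
V_in − V_rec = 0.00059 V = 0.590 mV.

0.590 mV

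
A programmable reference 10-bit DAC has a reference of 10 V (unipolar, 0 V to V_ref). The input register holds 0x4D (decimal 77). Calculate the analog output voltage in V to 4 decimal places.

LSB = 10 V / 2^10 = 9.766 mV.
Code 0x4D = 77 decimal.
V_out = 0 + 77 × 0.00976562 V = 0.751953 V.

0.7520 V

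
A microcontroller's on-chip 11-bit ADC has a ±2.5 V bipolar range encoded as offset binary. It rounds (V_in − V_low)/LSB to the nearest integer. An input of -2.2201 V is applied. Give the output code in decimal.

LSB = 5 V / 2048 = 2.441 mV.
Input sits at 114.647 steps above V_low.
So the output code is 115.

code 115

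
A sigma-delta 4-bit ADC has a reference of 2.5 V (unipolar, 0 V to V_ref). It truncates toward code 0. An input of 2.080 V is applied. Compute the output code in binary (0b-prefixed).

code 0b1101 (decimal 13)

With 16 levels over 2.5 V, one step is 156.250 mV.
(2.080 − 0) / 0.15625 = 13.312 LSBs.
⌊·⌋(13.312) = 13.
In binary (0b-prefixed): 0b1101.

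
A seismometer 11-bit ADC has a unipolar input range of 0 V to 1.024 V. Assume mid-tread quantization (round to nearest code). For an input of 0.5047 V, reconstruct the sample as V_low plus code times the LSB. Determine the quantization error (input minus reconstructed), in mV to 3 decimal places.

0.200 mV

One LSB is 1.024 V / 2048 = 0.500 mV.
(0.5047 − 0)/0.0005 = 1009.4000; round gives code 1009.
Reconstructed: 0.5045 V.
Difference: 0.0002 V → 0.200 mV.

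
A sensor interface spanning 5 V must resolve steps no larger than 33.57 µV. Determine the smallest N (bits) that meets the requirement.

18 bits

Number of steps required ≥ 5 V / 33.57 µV = 148942.51.
Need 2^N ≥ 148942.51; 2^17 = 131072, 2^18 = 262144.
Minimum N = 18.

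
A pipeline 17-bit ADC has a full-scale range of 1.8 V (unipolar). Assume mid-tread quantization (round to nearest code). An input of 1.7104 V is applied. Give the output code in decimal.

With 131072 levels over 1.8 V, one step is 13.73 µV.
(V_in − V_low)/LSB = (1.7104 − 0) / 1.37329e-05 = 124547.527.
round(124547.527) = 124548.

code 124548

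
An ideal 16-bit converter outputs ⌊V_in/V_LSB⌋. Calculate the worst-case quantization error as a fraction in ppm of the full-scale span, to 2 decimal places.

Truncating → worst-case error = 1 LSB = V_FS/2^16, so 1e+06/65536 = 15.2588 ppm of full scale.

15.26 ppm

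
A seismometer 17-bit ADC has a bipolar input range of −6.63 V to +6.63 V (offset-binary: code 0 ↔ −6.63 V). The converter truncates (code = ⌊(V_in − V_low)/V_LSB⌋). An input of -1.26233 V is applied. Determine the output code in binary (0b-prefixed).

LSB = 13.26 V / 131072 = 101.17 µV.
(-1.26233 − (−6.63)) / 0.000101166 = 53058.163 LSBs.
Floor → code 53058.
In binary (0b-prefixed): 0b1100111101000010.

code 0b1100111101000010 (decimal 53058)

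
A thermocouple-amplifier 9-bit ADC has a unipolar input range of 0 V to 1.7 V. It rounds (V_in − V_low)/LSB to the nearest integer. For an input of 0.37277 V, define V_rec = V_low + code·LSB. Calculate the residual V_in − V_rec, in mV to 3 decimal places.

One LSB is 1.7 V / 512 = 3.320 mV.
(0.37277 − 0)/0.00332031 = 112.2696; round gives code 112.
V_rec = 0 + 112·0.00332031 = 0.371875 V.
Difference: 0.000895 V → 0.895 mV.

0.895 mV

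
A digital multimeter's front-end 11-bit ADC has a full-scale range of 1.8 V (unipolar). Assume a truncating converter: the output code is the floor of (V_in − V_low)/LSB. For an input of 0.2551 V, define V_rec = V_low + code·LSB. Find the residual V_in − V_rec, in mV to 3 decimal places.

Step size: 1.8 V ÷ 2^11 = 0.879 mV.
Scaled input = 290.2471 LSBs, so code = 290.
Code 290 maps back to 0 + 290×0.000878906 V = 0.25488281 V.
Difference: 0.000217187 V → 0.217 mV.

0.217 mV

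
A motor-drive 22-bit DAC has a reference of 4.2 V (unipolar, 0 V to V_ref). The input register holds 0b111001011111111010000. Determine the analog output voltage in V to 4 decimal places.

LSB = 4.2 V / 2^22 = 1.00 µV.
Code 0b111001011111111010000 = 1884112 decimal.
V_out = 0 + 1884112 × 1.00136e-06 V = 1.88667 V.

1.8867 V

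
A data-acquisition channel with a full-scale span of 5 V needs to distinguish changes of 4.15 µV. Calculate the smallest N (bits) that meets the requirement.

21 bits

Number of steps required ≥ 5 V / 4.15 µV = 1204819.28.
Need 2^N ≥ 1204819.28; 2^20 = 1048576, 2^21 = 2097152.
Minimum N = 21.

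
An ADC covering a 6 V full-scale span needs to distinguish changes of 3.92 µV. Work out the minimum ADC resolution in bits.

Number of steps required ≥ 6 V / 3.92 µV = 1530612.24.
Need 2^N ≥ 1530612.24; 2^20 = 1048576, 2^21 = 2097152.
Minimum N = 21.

21 bits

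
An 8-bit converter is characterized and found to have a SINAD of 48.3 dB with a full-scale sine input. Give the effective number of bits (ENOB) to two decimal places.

ENOB = (SINAD − 1.76) / 6.02 = (48.3 − 1.76)/6.02 = 7.731.

7.73 bits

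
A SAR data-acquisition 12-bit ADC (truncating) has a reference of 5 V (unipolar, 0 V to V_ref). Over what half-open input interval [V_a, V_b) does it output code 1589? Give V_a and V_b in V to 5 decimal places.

[1.93970 V, 1.94092 V)

LSB = 5/2^12 = 1.221 mV.
V_a = V_low + 1589·LSB = 1.9397 V; V_b = V_low + 1590·LSB = 1.94092 V.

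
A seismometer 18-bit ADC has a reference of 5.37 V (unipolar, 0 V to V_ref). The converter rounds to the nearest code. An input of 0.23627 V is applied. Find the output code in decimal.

Full-scale span = 5.37 V; LSB = 5.37/2^18 = 20.48 µV.
(0.23627 − 0) / 2.04849e-05 = 11533.848 LSBs.
So the output code is 11534.

code 11534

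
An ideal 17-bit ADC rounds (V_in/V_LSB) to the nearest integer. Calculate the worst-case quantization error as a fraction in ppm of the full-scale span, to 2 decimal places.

3.81 ppm

Rounding → worst-case error = ½ LSB = V_FS/2^18, so 1e+06/262144 = 3.8147 ppm of full scale.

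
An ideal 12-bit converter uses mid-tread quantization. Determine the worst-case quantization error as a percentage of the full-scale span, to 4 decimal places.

Rounding → worst-case error = ½ LSB = V_FS/2^13, so 100/8192 = 0.012207 % of full scale.

0.0122 %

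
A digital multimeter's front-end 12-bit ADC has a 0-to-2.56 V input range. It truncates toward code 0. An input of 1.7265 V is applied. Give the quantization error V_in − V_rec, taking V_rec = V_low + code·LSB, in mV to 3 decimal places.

LSB = 2.56/2^12 = 0.625 mV.
(V_in − V_low)/LSB = (1.7265 − 0)/0.000625 = 2762.4000 → code 2762 (floor).
Code 2762 maps back to 0 + 2762×0.000625 V = 1.72625 V.
V_in − V_rec = 0.00025 V = 0.250 mV.

0.250 mV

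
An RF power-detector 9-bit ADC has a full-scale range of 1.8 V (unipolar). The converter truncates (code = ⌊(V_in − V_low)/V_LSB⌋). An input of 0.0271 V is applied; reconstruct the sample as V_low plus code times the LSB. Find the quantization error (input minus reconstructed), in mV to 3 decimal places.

One LSB is 1.8 V / 512 = 3.516 mV.
Scaled input = 7.7084 LSBs, so code = 7.
V_rec = 0 + 7·0.00351563 = 0.024609375 V.
Error = 0.0271 − 0.024609375 = 0.00249062 V = 2.491 mV.

2.491 mV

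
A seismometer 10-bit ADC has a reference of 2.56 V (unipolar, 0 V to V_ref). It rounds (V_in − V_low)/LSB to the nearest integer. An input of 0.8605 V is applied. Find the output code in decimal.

code 344

Full-scale span = 2.56 V; LSB = 2.56/2^10 = 2.500 mV.
(V_in − V_low)/LSB = (0.8605 − 0) / 0.0025 = 344.200.
So the output code is 344.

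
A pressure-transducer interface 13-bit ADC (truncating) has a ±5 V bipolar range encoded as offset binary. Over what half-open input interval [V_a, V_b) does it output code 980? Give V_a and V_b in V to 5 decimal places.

LSB = 10/2^13 = 1.221 mV.
V_a = V_low + 980·LSB = -3.80371 V; V_b = V_low + 981·LSB = -3.80249 V.

[-3.80371 V, -3.80249 V)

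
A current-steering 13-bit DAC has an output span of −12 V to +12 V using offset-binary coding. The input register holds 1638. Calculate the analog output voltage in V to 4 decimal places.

-7.2012 V

LSB = 24 V / 2^13 = 2.930 mV.
V_out = (−12) + 1638 × 0.00292969 V = -7.20117 V.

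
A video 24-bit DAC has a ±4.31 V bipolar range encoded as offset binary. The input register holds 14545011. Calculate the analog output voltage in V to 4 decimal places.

3.1631 V

LSB = 8.62 V / 2^24 = 0.51 µV.
V_out = (−4.31) + 14545011 × 5.13792e-07 V = 3.16311 V.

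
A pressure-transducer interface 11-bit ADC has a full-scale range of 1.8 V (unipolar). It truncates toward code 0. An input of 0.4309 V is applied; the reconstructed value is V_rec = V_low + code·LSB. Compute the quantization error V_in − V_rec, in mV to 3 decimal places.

0.236 mV

Step size: 1.8 V ÷ 2^11 = 0.879 mV.
Scaled input = 490.2684 LSBs, so code = 490.
Code 490 maps back to 0 + 490×0.000878906 V = 0.43066406 V.
Difference: 0.000235938 V → 0.236 mV.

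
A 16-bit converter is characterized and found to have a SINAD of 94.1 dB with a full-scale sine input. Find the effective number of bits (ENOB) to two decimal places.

15.34 bits

ENOB = (SINAD − 1.76) / 6.02 = (94.1 − 1.76)/6.02 = 15.339.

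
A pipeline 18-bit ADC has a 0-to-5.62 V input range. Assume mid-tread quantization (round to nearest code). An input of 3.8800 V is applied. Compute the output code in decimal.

Full-scale span = 5.62 V; LSB = 5.62/2^18 = 21.44 µV.
Input sits at 180981.979 steps above V_low.
Round → code 180982.

code 180982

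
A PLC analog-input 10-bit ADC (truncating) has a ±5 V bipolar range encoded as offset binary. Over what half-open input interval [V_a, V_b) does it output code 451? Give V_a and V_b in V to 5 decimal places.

LSB = 10/2^10 = 9.766 mV.
V_a = V_low + 451·LSB = -0.595703 V; V_b = V_low + 452·LSB = -0.585938 V.

[-0.59570 V, -0.58594 V)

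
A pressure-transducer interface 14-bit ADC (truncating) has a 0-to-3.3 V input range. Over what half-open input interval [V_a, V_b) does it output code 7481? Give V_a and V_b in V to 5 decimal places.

[1.50679 V, 1.50699 V)

LSB = 3.3/2^14 = 201.42 µV.
V_a = V_low + 7481·LSB = 1.50679 V; V_b = V_low + 7482·LSB = 1.50699 V.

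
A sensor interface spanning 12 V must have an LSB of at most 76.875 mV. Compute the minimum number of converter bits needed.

Number of steps required ≥ 12 V / 76.875 mV = 156.10.
Need 2^N ≥ 156.10; 2^7 = 128, 2^8 = 256.
Minimum N = 8.

8 bits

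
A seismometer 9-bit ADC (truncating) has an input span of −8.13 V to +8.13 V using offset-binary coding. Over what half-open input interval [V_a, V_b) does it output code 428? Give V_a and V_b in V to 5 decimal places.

LSB = 16.26/2^9 = 31.758 mV.
V_a = V_low + 428·LSB = 5.46234 V; V_b = V_low + 429·LSB = 5.4941 V.

[5.46234 V, 5.49410 V)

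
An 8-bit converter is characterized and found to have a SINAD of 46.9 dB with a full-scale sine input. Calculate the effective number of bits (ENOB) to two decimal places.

7.50 bits

ENOB = (SINAD − 1.76) / 6.02 = (46.9 − 1.76)/6.02 = 7.498.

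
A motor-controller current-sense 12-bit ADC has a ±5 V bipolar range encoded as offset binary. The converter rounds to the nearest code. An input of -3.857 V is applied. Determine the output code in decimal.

code 468

Full-scale span = 10 V; LSB = 10/2^12 = 2.441 mV.
(V_in − V_low)/LSB = (-3.857 − (−5)) / 0.00244141 = 468.173.
Round → code 468.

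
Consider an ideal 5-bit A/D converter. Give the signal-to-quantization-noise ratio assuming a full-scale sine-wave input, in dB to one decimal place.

31.9 dB

SNR ≈ 6.02·N + 1.76 dB = 6.02·5 + 1.76 = 31.86 dB.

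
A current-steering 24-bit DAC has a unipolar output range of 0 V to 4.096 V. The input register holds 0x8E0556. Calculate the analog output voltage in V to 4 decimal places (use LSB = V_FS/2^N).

LSB = 4.096 V / 2^24 = 0.24 µV.
Code 0x8E0556 = 9307478 decimal.
V_out = 0 + 9307478 × 2.44141e-07 V = 2.27233 V.

2.2723 V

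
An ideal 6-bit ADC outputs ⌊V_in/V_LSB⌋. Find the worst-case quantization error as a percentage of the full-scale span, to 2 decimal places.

Truncating → worst-case error = 1 LSB = V_FS/2^6, so 100/64 = 1.5625 % of full scale.

1.56 %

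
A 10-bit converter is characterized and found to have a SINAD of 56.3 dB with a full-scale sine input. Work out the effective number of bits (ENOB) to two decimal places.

ENOB = (SINAD − 1.76) / 6.02 = (56.3 − 1.76)/6.02 = 9.060.

9.06 bits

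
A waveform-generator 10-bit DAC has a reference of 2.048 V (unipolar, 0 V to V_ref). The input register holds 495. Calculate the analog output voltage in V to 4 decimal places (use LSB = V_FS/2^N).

LSB = 2.048 V / 2^10 = 2.000 mV.
V_out = 0 + 495 × 0.002 V = 0.99 V.

0.9900 V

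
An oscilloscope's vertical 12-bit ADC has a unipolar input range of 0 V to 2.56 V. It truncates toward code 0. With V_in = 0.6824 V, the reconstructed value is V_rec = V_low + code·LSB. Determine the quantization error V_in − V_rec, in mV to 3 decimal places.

LSB = 2.56/2^12 = 0.625 mV.
(V_in − V_low)/LSB = (0.6824 − 0)/0.000625 = 1091.8400 → code 1091 (floor).
V_rec = 0 + 1091·0.000625 = 0.681875 V.
Difference: 0.000525 V → 0.525 mV.

0.525 mV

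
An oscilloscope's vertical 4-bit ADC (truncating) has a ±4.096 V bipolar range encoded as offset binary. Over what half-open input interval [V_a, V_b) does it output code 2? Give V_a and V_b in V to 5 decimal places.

LSB = 8.192/2^4 = 0.5120 V.
V_a = V_low + 2·LSB = -3.072 V; V_b = V_low + 3·LSB = -2.56 V.

[-3.07200 V, -2.56000 V)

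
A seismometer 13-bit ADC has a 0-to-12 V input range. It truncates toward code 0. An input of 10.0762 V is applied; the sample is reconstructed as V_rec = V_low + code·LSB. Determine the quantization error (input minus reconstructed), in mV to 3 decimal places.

One LSB is 12 V / 8192 = 1.465 mV.
Scaled input = 6878.6859 LSBs, so code = 6878.
Reconstructed: 10.075195 V.
Difference: 0.00100469 V → 1.005 mV.

1.005 mV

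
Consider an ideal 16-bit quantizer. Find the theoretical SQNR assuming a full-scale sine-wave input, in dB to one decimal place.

98.1 dB

SNR ≈ 6.02·N + 1.76 dB = 6.02·16 + 1.76 = 98.08 dB.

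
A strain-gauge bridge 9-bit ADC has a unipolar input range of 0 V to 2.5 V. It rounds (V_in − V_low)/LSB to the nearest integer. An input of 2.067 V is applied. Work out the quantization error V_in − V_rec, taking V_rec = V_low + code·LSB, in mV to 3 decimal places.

One LSB is 2.5 V / 512 = 4.883 mV.
(V_in − V_low)/LSB = (2.067 − 0)/0.00488281 = 423.3216 → code 423 (round).
V_rec = 0 + 423·0.00488281 = 2.0654297 V.
V_in − V_rec = 0.00157031 V = 1.570 mV.

1.570 mV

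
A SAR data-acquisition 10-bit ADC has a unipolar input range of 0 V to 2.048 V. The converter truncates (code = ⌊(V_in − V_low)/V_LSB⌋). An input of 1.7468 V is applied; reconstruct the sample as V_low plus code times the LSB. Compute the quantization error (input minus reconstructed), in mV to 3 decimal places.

LSB = 2.048/2^10 = 2.000 mV.
(1.7468 − 0)/0.002 = 873.4000; ⌊·⌋ gives code 873.
Reconstructed: 1.746 V.
V_in − V_rec = 0.0008 V = 0.800 mV.

0.800 mV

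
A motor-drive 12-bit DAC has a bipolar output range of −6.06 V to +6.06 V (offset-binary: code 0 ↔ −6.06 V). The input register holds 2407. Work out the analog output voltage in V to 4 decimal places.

LSB = 12.12 V / 2^12 = 2.959 mV.
V_out = (−6.06) + 2407 × 0.00295898 V = 1.06228 V.

1.0623 V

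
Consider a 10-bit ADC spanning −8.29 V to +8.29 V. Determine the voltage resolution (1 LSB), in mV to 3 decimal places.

16.191 mV

Full-scale span = 16.58 V.
LSB = 16.58 / 2^10 = 16.58 / 1024 = 0.0161914 V = 16.191 mV.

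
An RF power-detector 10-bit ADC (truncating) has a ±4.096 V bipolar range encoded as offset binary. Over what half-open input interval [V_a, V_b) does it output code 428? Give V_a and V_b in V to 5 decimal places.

LSB = 8.192/2^10 = 8.000 mV.
V_a = V_low + 428·LSB = -0.672 V; V_b = V_low + 429·LSB = -0.664 V.

[-0.67200 V, -0.66400 V)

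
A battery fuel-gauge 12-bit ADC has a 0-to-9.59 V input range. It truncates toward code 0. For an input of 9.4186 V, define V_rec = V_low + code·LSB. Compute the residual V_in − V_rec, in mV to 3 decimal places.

Step size: 9.59 V ÷ 2^12 = 2.341 mV.
Scaled input = 4022.7931 LSBs, so code = 4022.
Code 4022 maps back to 0 + 4022×0.00234131 V = 9.4167432 V.
Difference: 0.00185684 V → 1.857 mV.

1.857 mV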